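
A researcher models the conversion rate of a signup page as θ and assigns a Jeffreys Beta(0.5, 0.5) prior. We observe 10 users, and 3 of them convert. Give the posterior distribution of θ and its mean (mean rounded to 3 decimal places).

Observing 3 successes and 7 failures updates Beta(0.5, 0.5) by adding the success and failure counts to the two shape parameters: α = 0.5+3 = 3.5, β = 0.5+7 = 7.5.
Posterior mean = α/(α+β) = 3.5/11 = 0.318.

Posterior: Beta(3.5, 7.5); mean ≈ 0.318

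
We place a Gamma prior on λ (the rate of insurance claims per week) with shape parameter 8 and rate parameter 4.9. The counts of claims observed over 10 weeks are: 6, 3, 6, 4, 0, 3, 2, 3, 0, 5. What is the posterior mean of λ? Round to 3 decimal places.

Posterior mean ≈ 2.685

Total count ∑xᵢ = 32 over n = 10 weeks.
Gamma is conjugate to the Poisson likelihood: posterior is Gamma(shape = 8+32 = 40, rate = 4.9+10 = 14.9).
Posterior mean = shape/rate = 40/14.9 = 2.685.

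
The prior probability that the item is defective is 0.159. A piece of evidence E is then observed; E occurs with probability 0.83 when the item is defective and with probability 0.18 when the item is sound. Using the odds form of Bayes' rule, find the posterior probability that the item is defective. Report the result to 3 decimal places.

Prior odds = 0.159/(1−0.159) = 0.18906.
Likelihood ratio for E = 0.83/0.18 = 4.6111.
Posterior odds = prior odds × LR = 0.87178.
Posterior probability = odds/(1+odds) = 0.87178/1.8718 = 0.466.

Posterior probability ≈ 0.466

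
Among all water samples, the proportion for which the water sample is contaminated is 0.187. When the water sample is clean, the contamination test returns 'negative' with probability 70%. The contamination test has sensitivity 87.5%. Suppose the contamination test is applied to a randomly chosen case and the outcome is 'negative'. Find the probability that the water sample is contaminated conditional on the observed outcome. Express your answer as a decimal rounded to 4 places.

Let H be the event that the water sample is contaminated. P(H) = 0.187, so P(¬H) = 0.813. With E the 'negative' result, P(E|H) = 0.125 and P(E|¬H) = 0.7.
P(E) = 0.125·0.187 + 0.7·0.813 = 0.023375 + 0.56910 = 0.59247.
By Bayes' theorem, P(H|E) = 0.023375 / 0.59247 = 0.0395.

P(H | E) ≈ 0.0395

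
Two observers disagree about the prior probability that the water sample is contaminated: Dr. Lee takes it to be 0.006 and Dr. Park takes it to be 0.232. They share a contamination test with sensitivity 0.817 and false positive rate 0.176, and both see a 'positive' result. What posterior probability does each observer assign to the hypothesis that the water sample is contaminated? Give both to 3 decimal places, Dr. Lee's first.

Dr. Lee: 0.027; Dr. Park: 0.584

P('+'|H) = 0.817, P('+'|¬H) = 0.176.
Dr. Lee: numerator 0.817·0.006 = 0.0049020; evidence = 0.0049020+0.176·0.994 = 0.17985; posterior = 0.027.
Dr. Park: numerator 0.817·0.232 = 0.18954; evidence = 0.18954+0.176·0.768 = 0.32471; posterior = 0.584.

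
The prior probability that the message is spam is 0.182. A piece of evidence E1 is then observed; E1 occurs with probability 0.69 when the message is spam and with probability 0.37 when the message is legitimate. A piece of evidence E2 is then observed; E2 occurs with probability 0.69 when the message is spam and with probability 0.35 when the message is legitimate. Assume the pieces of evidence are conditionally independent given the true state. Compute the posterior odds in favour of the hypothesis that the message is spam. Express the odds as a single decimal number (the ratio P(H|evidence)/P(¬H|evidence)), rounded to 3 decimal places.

Posterior odds ≈ 0.818

Prior odds = 0.182/(1−0.182) = 0.22249.
Likelihood ratio for E1 = 0.69/0.37 = 1.8649.
Likelihood ratio for E2 = 0.69/0.35 = 1.9714.
Posterior odds = prior odds × LR₁ × LR₂ = 0.81799.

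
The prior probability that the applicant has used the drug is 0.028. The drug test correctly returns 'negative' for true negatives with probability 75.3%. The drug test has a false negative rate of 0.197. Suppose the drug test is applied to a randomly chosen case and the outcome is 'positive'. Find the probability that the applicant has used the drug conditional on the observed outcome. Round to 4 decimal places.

Write H for 'the applicant has used the drug'. Prior odds H:¬H = 0.028/0.972 = 0.028807. For the 'positive' outcome, the likelihood ratio is 0.803/0.247 = 3.2510.
Posterior odds = 0.028807 × 3.2510 = 0.093651, so P(H|E) = 0.093651/(1+0.093651) = 0.0856.

P(H | E) ≈ 0.0856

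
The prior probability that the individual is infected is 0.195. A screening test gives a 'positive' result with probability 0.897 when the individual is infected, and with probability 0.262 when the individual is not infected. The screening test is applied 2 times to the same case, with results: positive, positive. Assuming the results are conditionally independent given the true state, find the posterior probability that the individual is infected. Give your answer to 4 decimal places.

Let H be the event that the individual is infected; start with P(H) = 0.195. P('positive'|H) = 0.897, P('positive'|¬H) = 0.262.
Update on result 1 ('positive'): P(H) ← 0.897·0.1950 / (0.897·0.1950 + 0.262·0.8050) = 0.17492/0.38582 = 0.4534.
Update on result 2 ('positive'): P(H) ← 0.897·0.4534 / (0.897·0.4534 + 0.262·0.5466) = 0.40666/0.54988 = 0.7395.

Posterior P(H) ≈ 0.7395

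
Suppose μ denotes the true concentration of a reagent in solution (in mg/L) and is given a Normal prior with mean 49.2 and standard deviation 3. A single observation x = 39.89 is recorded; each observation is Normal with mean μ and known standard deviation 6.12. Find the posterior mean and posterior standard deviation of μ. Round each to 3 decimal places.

Prior precision 1/τ₀² = 1/3² = 0.111111; data precision n/σ² = 1/6.12² = 0.0266991.
Posterior precision = 0.111111 + 0.0266991 = 0.137810, giving posterior SD = 1/√0.137810 = 2.694.
Posterior mean = (0.111111·49.2 + 0.0266991·39.89) / 0.137810 = 47.396.

Posterior mean ≈ 47.396; posterior SD ≈ 2.694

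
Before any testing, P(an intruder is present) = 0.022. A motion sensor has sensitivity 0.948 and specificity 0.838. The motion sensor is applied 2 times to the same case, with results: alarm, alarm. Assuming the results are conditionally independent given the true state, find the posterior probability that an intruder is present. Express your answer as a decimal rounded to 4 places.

Let H be the event that an intruder is present; start with P(H) = 0.022. P('alarm'|H) = 0.948, P('alarm'|¬H) = 0.162.
Update on result 1 ('alarm'): P(H) ← 0.948·0.0220 / (0.948·0.0220 + 0.162·0.9780) = 0.020856/0.17929 = 0.1163.
Update on result 2 ('alarm'): P(H) ← 0.948·0.1163 / (0.948·0.1163 + 0.162·0.8837) = 0.11028/0.25343 = 0.4351.

Posterior P(H) ≈ 0.4351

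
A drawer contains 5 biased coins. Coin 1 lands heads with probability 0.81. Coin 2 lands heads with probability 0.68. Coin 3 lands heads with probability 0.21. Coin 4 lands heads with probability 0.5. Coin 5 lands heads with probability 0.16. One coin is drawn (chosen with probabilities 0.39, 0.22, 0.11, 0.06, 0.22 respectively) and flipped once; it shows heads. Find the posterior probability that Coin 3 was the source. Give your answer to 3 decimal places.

Posterior probability ≈ 0.042

P(heads|C1) = 0.81; P(heads|C2) = 0.68; P(heads|C3) = 0.21; P(heads|C4) = 0.5; P(heads|C5) = 0.16.
Prior × likelihood for each source: 0.39·0.81=0.3159, 0.22·0.68=0.1496, 0.11·0.21=0.02310, 0.06·0.5=0.03000, 0.22·0.16=0.03520. Summing gives P(heads) = 0.55380.
P(Coin 3 | heads) = 0.02310 / 0.55380 = 0.042.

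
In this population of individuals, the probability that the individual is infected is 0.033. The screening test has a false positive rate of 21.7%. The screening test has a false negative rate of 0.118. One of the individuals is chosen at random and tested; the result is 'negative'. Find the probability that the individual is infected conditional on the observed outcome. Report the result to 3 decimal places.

P(H | E) ≈ 0.005

Write H for 'the individual is infected'. Prior odds H:¬H = 0.033/0.967 = 0.034126. For the 'negative' outcome, the likelihood ratio is 0.118/0.783 = 0.15070.
Posterior odds = 0.034126 × 0.15070 = 0.0051429, so P(H|E) = 0.0051429/(1+0.0051429) = 0.005.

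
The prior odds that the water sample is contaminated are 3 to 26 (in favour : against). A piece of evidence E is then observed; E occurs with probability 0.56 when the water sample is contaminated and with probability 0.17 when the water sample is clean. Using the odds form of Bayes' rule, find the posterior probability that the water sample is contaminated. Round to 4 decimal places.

Prior odds = 3/26 = 0.11538. In log-odds, ln(0.11538) = -2.1595.
Add log likelihood ratio: ln(3.2941) = 1.1921.
Posterior log-odds = -0.96735, so posterior odds = exp(-0.96735) = 0.38009. Converting, P(H|E) = 0.38009/1.3801 = 0.2754.

Posterior probability ≈ 0.2754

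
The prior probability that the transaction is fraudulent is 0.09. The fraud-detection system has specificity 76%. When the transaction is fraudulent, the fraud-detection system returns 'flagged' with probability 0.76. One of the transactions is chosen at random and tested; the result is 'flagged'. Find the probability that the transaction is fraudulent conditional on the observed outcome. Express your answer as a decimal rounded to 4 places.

Write H for 'the transaction is fraudulent'. Prior odds H:¬H = 0.09/0.91 = 0.098901. For the 'flagged' outcome, the likelihood ratio is 0.76/0.24 = 3.1667.
Posterior odds = 0.098901 × 3.1667 = 0.31319, so P(H|E) = 0.31319/(1+0.31319) = 0.2385.

P(H | E) ≈ 0.2385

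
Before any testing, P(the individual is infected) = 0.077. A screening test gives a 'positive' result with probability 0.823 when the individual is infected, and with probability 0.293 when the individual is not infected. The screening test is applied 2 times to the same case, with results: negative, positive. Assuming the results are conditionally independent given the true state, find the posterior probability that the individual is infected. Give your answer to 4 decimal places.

Posterior P(H) ≈ 0.0554

With H the event that the individual is infected, the joint likelihood of the observed sequence is P(data|H) = 0.177·0.823 = 0.14567 and P(data|¬H) = 0.707·0.293 = 0.20715.
Bayes: P(H|data) = 0.077·0.14567 / (0.077·0.14567 + 0.923·0.20715) = 0.011217/0.20242 = 0.0554.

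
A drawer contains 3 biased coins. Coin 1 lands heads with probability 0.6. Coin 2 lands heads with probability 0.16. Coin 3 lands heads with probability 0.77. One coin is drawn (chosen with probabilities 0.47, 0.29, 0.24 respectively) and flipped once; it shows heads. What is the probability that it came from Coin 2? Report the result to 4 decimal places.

Posterior probability ≈ 0.0904

P(heads|C1) = 0.6; P(heads|C2) = 0.16; P(heads|C3) = 0.77.
Prior × likelihood for each source: 0.47·0.6=0.2820, 0.29·0.16=0.04640, 0.24·0.77=0.1848. Summing gives P(heads) = 0.51320.
P(Coin 2 | heads) = 0.04640 / 0.51320 = 0.0904.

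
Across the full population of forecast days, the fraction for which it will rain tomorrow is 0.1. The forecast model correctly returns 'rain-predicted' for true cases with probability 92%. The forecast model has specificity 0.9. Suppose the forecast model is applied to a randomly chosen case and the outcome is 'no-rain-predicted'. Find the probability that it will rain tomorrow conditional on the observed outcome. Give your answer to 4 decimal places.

P(H | E) ≈ 0.0098

Write H for 'it will rain tomorrow'. Prior odds H:¬H = 0.1/0.9 = 0.11111. For the 'no-rain-predicted' outcome, the likelihood ratio is 0.08/0.9 = 0.088889.
Posterior odds = 0.11111 × 0.088889 = 0.0098765, so P(H|E) = 0.0098765/(1+0.0098765) = 0.0098.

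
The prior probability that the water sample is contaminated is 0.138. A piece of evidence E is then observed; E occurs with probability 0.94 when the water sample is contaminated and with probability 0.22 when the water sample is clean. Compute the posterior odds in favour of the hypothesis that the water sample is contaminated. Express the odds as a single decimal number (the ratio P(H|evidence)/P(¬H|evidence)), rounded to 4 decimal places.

Posterior odds ≈ 0.6840

Prior odds = 0.138/(1−0.138) = 0.16009. In log-odds, ln(0.16009) = -1.8320.
Add log likelihood ratio: ln(4.2727) = 1.4523.
Posterior log-odds = -0.37975, so posterior odds = exp(-0.37975) = 0.68403.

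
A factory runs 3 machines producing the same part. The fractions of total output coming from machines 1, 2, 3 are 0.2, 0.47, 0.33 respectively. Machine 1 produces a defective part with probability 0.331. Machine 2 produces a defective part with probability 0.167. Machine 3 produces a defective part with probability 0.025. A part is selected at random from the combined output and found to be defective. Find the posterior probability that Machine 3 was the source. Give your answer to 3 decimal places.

Posterior probability ≈ 0.054

P(defective|M1) = 0.331; P(defective|M2) = 0.167; P(defective|M3) = 0.025.
Prior × likelihood for each source: 0.2·0.331=0.06620, 0.47·0.167=0.07849, 0.33·0.025=0.008250. Summing gives P(defective) = 0.15294.
P(Machine 3 | defective) = 0.008250 / 0.15294 = 0.054.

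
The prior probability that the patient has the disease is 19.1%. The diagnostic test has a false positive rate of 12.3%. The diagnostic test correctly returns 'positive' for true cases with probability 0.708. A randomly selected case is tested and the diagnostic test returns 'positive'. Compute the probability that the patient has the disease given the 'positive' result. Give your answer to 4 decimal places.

P(H | E) ≈ 0.5761

Let H be the event that the patient has the disease. P(H) = 0.191, so P(¬H) = 0.809. With E the 'positive' result, P(E|H) = 0.708 and P(E|¬H) = 0.123.
P(E) = 0.708·0.191 + 0.123·0.809 = 0.13523 + 0.099507 = 0.23473.
By Bayes' theorem, P(H|E) = 0.13523 / 0.23473 = 0.5761.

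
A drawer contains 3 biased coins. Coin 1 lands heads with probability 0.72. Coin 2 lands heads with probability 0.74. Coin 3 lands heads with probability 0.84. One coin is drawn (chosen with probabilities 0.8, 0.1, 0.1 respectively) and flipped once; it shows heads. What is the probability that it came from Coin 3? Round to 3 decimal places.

Posterior probability ≈ 0.114

Tabulate prior·likelihood by source: [1] prior 0.8, lik 0.72, product 0.5760; [2] prior 0.1, lik 0.74, product 0.07400; [3] prior 0.1, lik 0.84, product 0.08400.
Normalizing constant = 0.73400; the posterior for Coin 3 is its product over the sum, 0.08400/0.73400 = 0.114.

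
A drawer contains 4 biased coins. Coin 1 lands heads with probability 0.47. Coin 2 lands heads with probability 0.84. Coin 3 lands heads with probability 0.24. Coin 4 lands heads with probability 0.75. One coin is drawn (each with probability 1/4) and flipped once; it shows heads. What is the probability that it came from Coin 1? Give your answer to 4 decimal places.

P(heads|C1) = 0.47; P(heads|C2) = 0.84; P(heads|C3) = 0.24; P(heads|C4) = 0.75.
Prior × likelihood for each source: 0.25·0.47=0.1175, 0.25·0.84=0.2100, 0.25·0.24=0.06000, 0.25·0.75=0.1875. Summing gives P(heads) = 0.57500.
P(Coin 1 | heads) = 0.1175 / 0.57500 = 0.2043.

Posterior probability ≈ 0.2043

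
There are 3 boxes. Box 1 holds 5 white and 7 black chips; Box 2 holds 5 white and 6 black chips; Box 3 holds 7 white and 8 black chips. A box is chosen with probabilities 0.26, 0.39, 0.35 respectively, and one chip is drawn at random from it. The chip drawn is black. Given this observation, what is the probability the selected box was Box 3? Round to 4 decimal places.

Tabulate prior·likelihood by source: [1] prior 0.26, lik 0.5833, product 0.1517; [2] prior 0.39, lik 0.5455, product 0.2127; [3] prior 0.35, lik 0.5333, product 0.1867.
Normalizing constant = 0.55106; the posterior for Box 3 is its product over the sum, 0.1867/0.55106 = 0.3387.

Posterior probability ≈ 0.3387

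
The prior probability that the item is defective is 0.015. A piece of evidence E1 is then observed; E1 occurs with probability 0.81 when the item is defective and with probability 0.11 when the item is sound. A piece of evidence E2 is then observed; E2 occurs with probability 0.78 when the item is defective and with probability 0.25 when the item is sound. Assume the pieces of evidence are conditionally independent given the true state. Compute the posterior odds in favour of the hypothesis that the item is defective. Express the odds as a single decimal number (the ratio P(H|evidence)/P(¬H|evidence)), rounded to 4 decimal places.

Prior odds = 0.015/(1−0.015) = 0.015228.
Likelihood ratio for E1 = 0.81/0.11 = 7.3636.
Likelihood ratio for E2 = 0.78/0.25 = 3.1200.
Posterior odds = prior odds × LR₁ × LR₂ = 0.34987.

Posterior odds ≈ 0.3499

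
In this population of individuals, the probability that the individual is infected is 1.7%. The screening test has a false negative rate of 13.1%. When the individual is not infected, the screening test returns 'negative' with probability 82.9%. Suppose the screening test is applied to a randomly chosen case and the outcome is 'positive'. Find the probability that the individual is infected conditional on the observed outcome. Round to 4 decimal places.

P(H | E) ≈ 0.0808

Let H be the event that the individual is infected. P(H) = 0.017, so P(¬H) = 0.983. With E the 'positive' result, P(E|H) = 0.869 and P(E|¬H) = 0.171.
P(E) = 0.869·0.017 + 0.171·0.983 = 0.014773 + 0.16809 = 0.18287.
By Bayes' theorem, P(H|E) = 0.014773 / 0.18287 = 0.0808.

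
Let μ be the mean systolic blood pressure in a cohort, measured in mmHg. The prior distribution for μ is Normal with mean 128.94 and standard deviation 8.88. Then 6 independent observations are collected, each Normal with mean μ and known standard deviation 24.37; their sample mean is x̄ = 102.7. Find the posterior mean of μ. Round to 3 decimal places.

Prior precision 1/τ₀² = 1/8.88² = 0.0126816; data precision n/σ² = 6/24.37² = 0.0101028.
Posterior precision = 0.0126816 + 0.0101028 = 0.0227844.
Posterior mean = (0.0126816·128.94 + 0.0101028·102.7) / 0.0227844 = 117.305.

Posterior mean ≈ 117.305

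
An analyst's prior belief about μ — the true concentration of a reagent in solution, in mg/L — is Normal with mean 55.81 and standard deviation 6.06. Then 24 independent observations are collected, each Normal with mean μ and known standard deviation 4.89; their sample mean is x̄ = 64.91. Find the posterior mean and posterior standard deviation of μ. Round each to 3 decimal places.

With known σ, the Normal prior is conjugate. Weight on the data is w = (n/σ²)/(n/σ² + 1/τ₀²) = 1.00368/(1.00368+0.0272304) = 0.97359.
Posterior mean = w·x̄ + (1−w)·μ₀ = 0.97359·64.91 + 0.026414·55.81 = 64.670. Posterior variance = 1/(1.00368+0.0272304) = 0.970020, so SD = 0.985.

Posterior mean ≈ 64.670; posterior SD ≈ 0.985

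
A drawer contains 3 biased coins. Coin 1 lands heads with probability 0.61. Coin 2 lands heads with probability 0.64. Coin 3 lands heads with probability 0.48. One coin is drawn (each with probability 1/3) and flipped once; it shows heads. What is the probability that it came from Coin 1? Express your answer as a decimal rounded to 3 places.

Posterior probability ≈ 0.353

P(heads|C1) = 0.61; P(heads|C2) = 0.64; P(heads|C3) = 0.48.
Prior × likelihood for each source: 0.333333·0.61=0.2033, 0.333333·0.64=0.2133, 0.333333·0.48=0.1600. Summing gives P(heads) = 0.57667.
P(Coin 1 | heads) = 0.2033 / 0.57667 = 0.353.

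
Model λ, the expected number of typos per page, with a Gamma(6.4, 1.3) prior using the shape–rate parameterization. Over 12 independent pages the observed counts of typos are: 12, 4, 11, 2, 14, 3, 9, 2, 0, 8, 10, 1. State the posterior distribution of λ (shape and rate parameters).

Total count ∑xᵢ = 76 over n = 12 pages.
Gamma is conjugate to the Poisson likelihood: posterior is Gamma(shape = 6.4+76 = 82.4, rate = 1.3+12 = 13.3).

Posterior: Gamma(shape=82.4, rate=13.3)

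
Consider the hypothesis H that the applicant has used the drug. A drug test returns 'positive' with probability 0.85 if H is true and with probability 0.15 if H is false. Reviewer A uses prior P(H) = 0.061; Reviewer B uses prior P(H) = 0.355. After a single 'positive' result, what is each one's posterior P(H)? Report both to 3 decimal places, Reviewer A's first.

P('+'|H) = 0.85, P('+'|¬H) = 0.15.
Reviewer A: numerator 0.85·0.061 = 0.051850; evidence = 0.051850+0.15·0.939 = 0.19270; posterior = 0.269.
Reviewer B: numerator 0.85·0.355 = 0.30175; evidence = 0.30175+0.15·0.645 = 0.39850; posterior = 0.757.

Reviewer A: 0.269; Reviewer B: 0.757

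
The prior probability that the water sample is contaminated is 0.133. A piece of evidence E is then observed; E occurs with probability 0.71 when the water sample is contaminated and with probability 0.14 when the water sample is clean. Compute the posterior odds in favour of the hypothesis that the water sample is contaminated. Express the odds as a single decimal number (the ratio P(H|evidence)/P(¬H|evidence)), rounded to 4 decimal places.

Prior odds = 0.133/(1−0.133) = 0.15340. In log-odds, ln(0.15340) = -1.8747.
Add log likelihood ratio: ln(5.0714) = 1.6236.
Posterior log-odds = -0.25107, so posterior odds = exp(-0.25107) = 0.77797.

Posterior odds ≈ 0.7780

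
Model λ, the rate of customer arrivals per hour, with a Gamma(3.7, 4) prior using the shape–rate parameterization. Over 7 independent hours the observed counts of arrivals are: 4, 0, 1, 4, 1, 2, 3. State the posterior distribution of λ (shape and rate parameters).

The Poisson likelihood adds the total count to the shape and the number of exposure periods to the rate. Here ∑xᵢ = 15 and n = 7, so shape 3.7→18.7 and rate 4→11.

Posterior: Gamma(shape=18.7, rate=11)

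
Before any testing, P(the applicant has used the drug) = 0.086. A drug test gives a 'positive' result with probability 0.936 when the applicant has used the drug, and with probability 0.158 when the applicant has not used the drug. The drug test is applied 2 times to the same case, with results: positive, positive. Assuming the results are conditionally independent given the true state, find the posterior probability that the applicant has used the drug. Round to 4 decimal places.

With H the event that the applicant has used the drug, the joint likelihood of the observed sequence is P(data|H) = 0.936·0.936 = 0.87610 and P(data|¬H) = 0.158·0.158 = 0.024964.
Bayes: P(H|data) = 0.086·0.87610 / (0.086·0.87610 + 0.914·0.024964) = 0.075344/0.098161 = 0.7676.

Posterior P(H) ≈ 0.7676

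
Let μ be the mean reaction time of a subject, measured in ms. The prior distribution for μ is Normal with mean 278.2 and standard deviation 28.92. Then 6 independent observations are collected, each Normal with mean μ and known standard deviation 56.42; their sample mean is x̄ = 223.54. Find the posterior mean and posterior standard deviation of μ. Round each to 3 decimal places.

Posterior mean ≈ 244.755; posterior SD ≈ 18.017

With known σ, the Normal prior is conjugate. Weight on the data is w = (n/σ²)/(n/σ² + 1/τ₀²) = 0.00188489/(0.00188489+0.00119565) = 0.61187.
Posterior mean = w·x̄ + (1−w)·μ₀ = 0.61187·223.54 + 0.38813·278.2 = 244.755. Posterior variance = 1/(0.00188489+0.00119565) = 324.619, so SD = 18.017.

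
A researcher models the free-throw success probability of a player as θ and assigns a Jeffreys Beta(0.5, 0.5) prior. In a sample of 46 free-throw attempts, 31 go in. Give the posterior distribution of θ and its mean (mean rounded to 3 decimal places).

Observing 31 successes and 15 failures updates Beta(0.5, 0.5) by adding the success and failure counts to the two shape parameters: α = 0.5+31 = 31.5, β = 0.5+15 = 15.5.
E[θ | data] = 31.5/(31.5+15.5) = 0.670.

Posterior: Beta(31.5, 15.5); mean ≈ 0.670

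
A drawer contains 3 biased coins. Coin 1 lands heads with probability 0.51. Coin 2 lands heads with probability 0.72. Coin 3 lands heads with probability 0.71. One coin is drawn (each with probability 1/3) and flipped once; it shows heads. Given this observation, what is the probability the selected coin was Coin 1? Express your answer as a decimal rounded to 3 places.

Posterior probability ≈ 0.263

Tabulate prior·likelihood by source: [1] prior 0.333333, lik 0.51, product 0.1700; [2] prior 0.333333, lik 0.72, product 0.2400; [3] prior 0.333333, lik 0.71, product 0.2367.
Normalizing constant = 0.64667; the posterior for Coin 1 is its product over the sum, 0.1700/0.64667 = 0.263.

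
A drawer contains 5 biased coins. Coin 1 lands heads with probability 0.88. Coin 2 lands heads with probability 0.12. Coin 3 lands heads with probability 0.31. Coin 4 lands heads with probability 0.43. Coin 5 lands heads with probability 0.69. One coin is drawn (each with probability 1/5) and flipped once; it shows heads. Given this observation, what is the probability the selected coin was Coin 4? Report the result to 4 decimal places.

Tabulate prior·likelihood by source: [1] prior 0.2, lik 0.88, product 0.1760; [2] prior 0.2, lik 0.12, product 0.02400; [3] prior 0.2, lik 0.31, product 0.06200; [4] prior 0.2, lik 0.43, product 0.08600; [5] prior 0.2, lik 0.69, product 0.1380.
Normalizing constant = 0.48600; the posterior for Coin 4 is its product over the sum, 0.08600/0.48600 = 0.1770.

Posterior probability ≈ 0.1770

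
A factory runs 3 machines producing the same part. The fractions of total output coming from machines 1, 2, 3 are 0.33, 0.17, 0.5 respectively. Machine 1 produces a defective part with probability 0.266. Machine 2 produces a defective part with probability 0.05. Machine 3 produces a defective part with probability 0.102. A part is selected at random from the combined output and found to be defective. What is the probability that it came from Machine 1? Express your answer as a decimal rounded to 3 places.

Posterior probability ≈ 0.596

P(defective|M1) = 0.266; P(defective|M2) = 0.05; P(defective|M3) = 0.102.
Prior × likelihood for each source: 0.33·0.266=0.08778, 0.17·0.05=0.008500, 0.5·0.102=0.05100. Summing gives P(defective) = 0.14728.
P(Machine 1 | defective) = 0.08778 / 0.14728 = 0.596.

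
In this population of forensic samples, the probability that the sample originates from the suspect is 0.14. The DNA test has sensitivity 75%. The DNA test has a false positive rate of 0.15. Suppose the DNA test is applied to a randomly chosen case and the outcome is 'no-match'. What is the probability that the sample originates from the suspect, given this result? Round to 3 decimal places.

P(H | E) ≈ 0.046

Write H for 'the sample originates from the suspect'. Prior odds H:¬H = 0.14/0.86 = 0.16279. For the 'no-match' outcome, the likelihood ratio is 0.25/0.85 = 0.29412.
Posterior odds = 0.16279 × 0.29412 = 0.047880, so P(H|E) = 0.047880/(1+0.047880) = 0.046.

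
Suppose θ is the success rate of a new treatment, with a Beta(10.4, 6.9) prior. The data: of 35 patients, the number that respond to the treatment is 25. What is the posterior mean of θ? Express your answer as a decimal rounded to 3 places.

Posterior mean ≈ 0.677

Observing 25 successes and 10 failures updates Beta(10.4, 6.9) by adding the success and failure counts to the two shape parameters: α = 10.4+25 = 35.4, β = 6.9+10 = 16.9.
Posterior mean = α/(α+β) = 35.4/52.3 = 0.677.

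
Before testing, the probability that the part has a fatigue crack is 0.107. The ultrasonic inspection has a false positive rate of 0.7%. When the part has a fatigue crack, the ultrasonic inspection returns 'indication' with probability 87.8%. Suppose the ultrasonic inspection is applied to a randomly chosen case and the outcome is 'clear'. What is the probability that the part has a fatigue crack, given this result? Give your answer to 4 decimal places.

Let H be the event that the part has a fatigue crack. P(H) = 0.107, so P(¬H) = 0.893. With E the 'clear' result, P(E|H) = 0.122 and P(E|¬H) = 0.993.
P(E) = 0.122·0.107 + 0.993·0.893 = 0.013054 + 0.88675 = 0.89980.
By Bayes' theorem, P(H|E) = 0.013054 / 0.89980 = 0.0145.

P(H | E) ≈ 0.0145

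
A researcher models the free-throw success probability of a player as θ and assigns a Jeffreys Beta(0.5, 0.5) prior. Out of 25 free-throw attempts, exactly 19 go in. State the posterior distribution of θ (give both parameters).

The binomial likelihood is conjugate to the Beta prior: with 19 successes and 6 failures, the posterior is Beta(0.5+19, 0.5+6) = Beta(19.5, 6.5).

Posterior: Beta(19.5, 6.5)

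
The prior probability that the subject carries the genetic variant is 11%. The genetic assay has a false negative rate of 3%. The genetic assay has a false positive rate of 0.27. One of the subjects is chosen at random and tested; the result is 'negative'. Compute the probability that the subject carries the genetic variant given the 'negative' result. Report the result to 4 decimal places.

Let H be the event that the subject carries the genetic variant. P(H) = 0.11, so P(¬H) = 0.89. With E the 'negative' result, P(E|H) = 0.03 and P(E|¬H) = 0.73.
P(E) = 0.03·0.11 + 0.73·0.89 = 0.0033000 + 0.64970 = 0.65300.
By Bayes' theorem, P(H|E) = 0.0033000 / 0.65300 = 0.0051.

P(H | E) ≈ 0.0051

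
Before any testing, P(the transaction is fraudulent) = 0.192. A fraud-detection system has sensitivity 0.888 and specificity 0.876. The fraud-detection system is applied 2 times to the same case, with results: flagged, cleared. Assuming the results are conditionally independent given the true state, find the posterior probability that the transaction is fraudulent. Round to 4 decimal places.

With H the event that the transaction is fraudulent, the joint likelihood of the observed sequence is P(data|H) = 0.888·0.112 = 0.099456 and P(data|¬H) = 0.124·0.876 = 0.10862.
Bayes: P(H|data) = 0.192·0.099456 / (0.192·0.099456 + 0.808·0.10862) = 0.019096/0.10686 = 0.1787.

Posterior P(H) ≈ 0.1787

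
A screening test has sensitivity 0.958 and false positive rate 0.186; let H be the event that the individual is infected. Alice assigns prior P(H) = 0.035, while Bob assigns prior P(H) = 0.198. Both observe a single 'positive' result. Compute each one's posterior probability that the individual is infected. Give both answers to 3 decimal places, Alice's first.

The likelihood ratio for a 'positive' result is 0.958/0.186 = 5.1505.
Alice: prior odds 0.035/0.965 = 0.036269; posterior odds 0.18681; posterior probability 0.157.
Bob: prior odds 0.198/0.802 = 0.24688; posterior odds 1.2716; posterior probability 0.560.

Alice: 0.157; Bob: 0.560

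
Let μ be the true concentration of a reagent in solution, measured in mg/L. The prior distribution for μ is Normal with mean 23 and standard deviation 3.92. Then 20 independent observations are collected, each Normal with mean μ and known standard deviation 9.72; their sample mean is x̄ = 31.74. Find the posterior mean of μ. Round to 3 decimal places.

With known σ, the Normal prior is conjugate. Weight on the data is w = (n/σ²)/(n/σ² + 1/τ₀²) = 0.211689/(0.211689+0.0650771) = 0.76487.
Posterior mean = w·x̄ + (1−w)·μ₀ = 0.76487·31.74 + 0.23513·23 = 29.685.

Posterior mean ≈ 29.685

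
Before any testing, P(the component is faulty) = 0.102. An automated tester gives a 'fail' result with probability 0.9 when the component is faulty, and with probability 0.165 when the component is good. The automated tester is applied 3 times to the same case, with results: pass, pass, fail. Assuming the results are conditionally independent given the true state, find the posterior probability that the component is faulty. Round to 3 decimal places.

With H the event that the component is faulty, the joint likelihood of the observed sequence is P(data|H) = 0.1·0.1·0.9 = 0.0090000 and P(data|¬H) = 0.835·0.835·0.165 = 0.11504.
Bayes: P(H|data) = 0.102·0.0090000 / (0.102·0.0090000 + 0.898·0.11504) = 0.00091800/0.10423 = 0.0088.

Posterior P(H) ≈ 0.009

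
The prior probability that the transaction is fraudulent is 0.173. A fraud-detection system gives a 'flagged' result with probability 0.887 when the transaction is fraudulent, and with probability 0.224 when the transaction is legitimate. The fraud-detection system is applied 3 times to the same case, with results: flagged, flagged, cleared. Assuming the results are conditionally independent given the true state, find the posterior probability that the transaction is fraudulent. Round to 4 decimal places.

Posterior P(H) ≈ 0.3232

With H the event that the transaction is fraudulent, the joint likelihood of the observed sequence is P(data|H) = 0.887·0.887·0.113 = 0.088905 and P(data|¬H) = 0.224·0.224·0.776 = 0.038937.
Bayes: P(H|data) = 0.173·0.088905 / (0.173·0.088905 + 0.827·0.038937) = 0.015381/0.047581 = 0.3232.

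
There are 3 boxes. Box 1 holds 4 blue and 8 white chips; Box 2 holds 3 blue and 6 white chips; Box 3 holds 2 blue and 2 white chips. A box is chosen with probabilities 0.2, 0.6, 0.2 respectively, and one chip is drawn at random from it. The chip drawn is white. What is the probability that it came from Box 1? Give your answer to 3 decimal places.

P(white|Box 1) = 0.6667; P(white|Box 2) = 0.6667; P(white|Box 3) = 0.5.
Prior × likelihood for each source: 0.2·0.6667=0.1333, 0.6·0.6667=0.4000, 0.2·0.5=0.1000. Summing gives P(white) = 0.63333.
P(Box 1 | white) = 0.1333 / 0.63333 = 0.211.

Posterior probability ≈ 0.211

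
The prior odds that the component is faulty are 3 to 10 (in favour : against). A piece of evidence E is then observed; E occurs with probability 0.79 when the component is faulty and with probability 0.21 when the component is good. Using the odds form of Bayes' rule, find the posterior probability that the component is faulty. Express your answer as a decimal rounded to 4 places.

Prior odds = 3/10 = 0.30000. In log-odds, ln(0.30000) = -1.2040.
Add log likelihood ratio: ln(3.7619) = 1.3249.
Posterior log-odds = 0.12095, so posterior odds = exp(0.12095) = 1.1286. Converting, P(H|E) = 1.1286/2.1286 = 0.5302.

Posterior probability ≈ 0.5302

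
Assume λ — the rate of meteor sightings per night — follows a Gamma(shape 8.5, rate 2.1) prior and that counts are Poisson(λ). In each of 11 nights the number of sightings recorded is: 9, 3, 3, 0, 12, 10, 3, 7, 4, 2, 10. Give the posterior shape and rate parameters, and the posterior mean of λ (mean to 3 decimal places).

The Poisson likelihood adds the total count to the shape and the number of exposure periods to the rate. Here ∑xᵢ = 63 and n = 11, so shape 8.5→71.5 and rate 2.1→13.1.
Posterior mean = shape/rate = 71.5/13.1 = 5.458.

Posterior: Gamma(shape=71.5, rate=13.1); mean ≈ 5.458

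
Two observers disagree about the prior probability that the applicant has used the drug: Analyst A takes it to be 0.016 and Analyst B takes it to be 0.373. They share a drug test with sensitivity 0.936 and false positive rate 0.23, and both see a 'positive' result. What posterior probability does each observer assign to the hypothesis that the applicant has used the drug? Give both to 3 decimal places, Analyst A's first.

P('+'|H) = 0.936, P('+'|¬H) = 0.23.
Analyst A: numerator 0.936·0.016 = 0.014976; evidence = 0.014976+0.23·0.984 = 0.24130; posterior = 0.062.
Analyst B: numerator 0.936·0.373 = 0.34913; evidence = 0.34913+0.23·0.627 = 0.49334; posterior = 0.708.

Analyst A: 0.062; Analyst B: 0.708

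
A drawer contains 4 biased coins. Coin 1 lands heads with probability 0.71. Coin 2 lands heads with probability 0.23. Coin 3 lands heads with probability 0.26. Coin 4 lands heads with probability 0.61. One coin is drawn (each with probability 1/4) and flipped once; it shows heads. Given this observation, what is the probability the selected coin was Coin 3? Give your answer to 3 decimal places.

Posterior probability ≈ 0.144

P(heads|C1) = 0.71; P(heads|C2) = 0.23; P(heads|C3) = 0.26; P(heads|C4) = 0.61.
Prior × likelihood for each source: 0.25·0.71=0.1775, 0.25·0.23=0.05750, 0.25·0.26=0.06500, 0.25·0.61=0.1525. Summing gives P(heads) = 0.45250.
P(Coin 3 | heads) = 0.06500 / 0.45250 = 0.144.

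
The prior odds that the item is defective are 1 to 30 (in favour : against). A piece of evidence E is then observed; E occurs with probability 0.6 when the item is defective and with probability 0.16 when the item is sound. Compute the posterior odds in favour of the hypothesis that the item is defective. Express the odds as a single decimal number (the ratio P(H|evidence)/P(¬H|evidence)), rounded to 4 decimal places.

Posterior odds ≈ 0.1250

Prior odds = 1/30 = 0.033333.
Likelihood ratio for E = 0.6/0.16 = 3.7500.
Posterior odds = prior odds × LR = 0.12500.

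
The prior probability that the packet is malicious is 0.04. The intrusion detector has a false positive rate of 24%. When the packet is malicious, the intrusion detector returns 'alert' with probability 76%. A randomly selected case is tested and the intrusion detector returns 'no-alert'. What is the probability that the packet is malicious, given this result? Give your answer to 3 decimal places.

Write H for 'the packet is malicious'. Prior odds H:¬H = 0.04/0.96 = 0.041667. For the 'no-alert' outcome, the likelihood ratio is 0.24/0.76 = 0.31579.
Posterior odds = 0.041667 × 0.31579 = 0.013158, so P(H|E) = 0.013158/(1+0.013158) = 0.013.

P(H | E) ≈ 0.013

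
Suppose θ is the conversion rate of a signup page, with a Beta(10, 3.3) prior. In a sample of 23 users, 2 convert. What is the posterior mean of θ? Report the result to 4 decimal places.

Observing 2 successes and 21 failures updates Beta(10, 3.3) by adding the success and failure counts to the two shape parameters: α = 10+2 = 12, β = 3.3+21 = 24.3.
E[θ | data] = 12/(12+24.3) = 0.3306.

Posterior mean ≈ 0.3306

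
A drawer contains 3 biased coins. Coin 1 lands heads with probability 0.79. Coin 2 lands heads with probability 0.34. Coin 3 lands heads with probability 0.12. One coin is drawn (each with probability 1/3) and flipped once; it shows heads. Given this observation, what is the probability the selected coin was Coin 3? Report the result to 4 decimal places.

Posterior probability ≈ 0.0960

P(heads|C1) = 0.79; P(heads|C2) = 0.34; P(heads|C3) = 0.12.
Prior × likelihood for each source: 0.333333·0.79=0.2633, 0.333333·0.34=0.1133, 0.333333·0.12=0.04000. Summing gives P(heads) = 0.41667.
P(Coin 3 | heads) = 0.04000 / 0.41667 = 0.0960.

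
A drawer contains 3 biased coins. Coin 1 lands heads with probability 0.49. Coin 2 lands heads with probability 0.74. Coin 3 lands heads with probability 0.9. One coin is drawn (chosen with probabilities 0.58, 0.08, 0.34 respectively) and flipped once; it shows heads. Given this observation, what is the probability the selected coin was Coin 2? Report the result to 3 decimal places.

Posterior probability ≈ 0.091

P(heads|C1) = 0.49; P(heads|C2) = 0.74; P(heads|C3) = 0.9.
Prior × likelihood for each source: 0.58·0.49=0.2842, 0.08·0.74=0.05920, 0.34·0.9=0.3060. Summing gives P(heads) = 0.64940.
P(Coin 2 | heads) = 0.05920 / 0.64940 = 0.091.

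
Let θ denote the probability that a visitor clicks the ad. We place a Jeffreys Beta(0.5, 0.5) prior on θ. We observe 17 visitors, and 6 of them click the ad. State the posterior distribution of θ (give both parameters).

Posterior: Beta(6.5, 11.5)

Observing 6 successes and 11 failures updates Beta(0.5, 0.5) by adding the success and failure counts to the two shape parameters: α = 0.5+6 = 6.5, β = 0.5+11 = 11.5.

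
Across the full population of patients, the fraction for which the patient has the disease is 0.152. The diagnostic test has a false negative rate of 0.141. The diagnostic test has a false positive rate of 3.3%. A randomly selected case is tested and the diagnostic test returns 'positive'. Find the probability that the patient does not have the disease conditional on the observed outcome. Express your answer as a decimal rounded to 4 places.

Let H be the event that the patient has the disease. P(H) = 0.152, so P(¬H) = 0.848. With E the 'positive' result, P(E|H) = 0.859 and P(E|¬H) = 0.033.
P(E) = 0.859·0.152 + 0.033·0.848 = 0.13057 + 0.027984 = 0.15855.
By Bayes' theorem, P(H|E) = 0.13057 / 0.15855 = 0.8235. Hence P(¬H|E) = 1 − 0.8235 = 0.1765.

P(¬H | E) ≈ 0.1765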